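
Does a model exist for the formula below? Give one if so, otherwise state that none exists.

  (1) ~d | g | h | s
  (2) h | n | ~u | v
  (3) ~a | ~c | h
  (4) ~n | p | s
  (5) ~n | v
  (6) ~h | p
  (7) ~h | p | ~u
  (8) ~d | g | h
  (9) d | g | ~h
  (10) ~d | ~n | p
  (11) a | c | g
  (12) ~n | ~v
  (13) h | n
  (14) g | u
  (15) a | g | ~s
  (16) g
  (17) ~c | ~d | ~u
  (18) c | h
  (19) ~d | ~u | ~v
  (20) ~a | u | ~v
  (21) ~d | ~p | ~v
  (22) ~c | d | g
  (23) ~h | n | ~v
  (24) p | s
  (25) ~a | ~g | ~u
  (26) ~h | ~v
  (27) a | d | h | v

a=T, p=T, h=T, n=F, d=F, s=F, u=F, g=T, c=F, v=F

Unit clause (g) forces g = True.
Set a = True.
  then (~a | ~g | ~u) forces u = False.
  then (~a | u | ~v) forces v = False.
  then (~n | v) forces n = False.
  then (h | n) forces h = True.
  then (~h | p) forces p = True.
Set d = False.
Set s = False.
Set c = False.
All clauses satisfied.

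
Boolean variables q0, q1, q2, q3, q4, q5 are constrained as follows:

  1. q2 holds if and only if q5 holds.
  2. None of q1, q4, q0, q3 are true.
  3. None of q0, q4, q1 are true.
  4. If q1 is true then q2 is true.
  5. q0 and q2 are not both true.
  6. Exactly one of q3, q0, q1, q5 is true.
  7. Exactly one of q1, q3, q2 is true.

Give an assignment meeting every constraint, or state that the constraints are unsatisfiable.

q0: False; q1: False; q2: True; q3: False; q4: False; q5: True

  (1) q2=T, q5=T — same ✓
  (2) {q1, q4, q0, q3}: 0 true — none ✓
  (3) {q0, q4, q1}: 0 true — none ✓
  (4) q1=F ⇒ q2: vacuous ✓
  (5) q0=F, q2=T — not both ✓
  (6) {q3, q0, q1, q5}: 1 true — exactly one ✓
  (7) {q1, q3, q2}: 1 true — exactly one ✓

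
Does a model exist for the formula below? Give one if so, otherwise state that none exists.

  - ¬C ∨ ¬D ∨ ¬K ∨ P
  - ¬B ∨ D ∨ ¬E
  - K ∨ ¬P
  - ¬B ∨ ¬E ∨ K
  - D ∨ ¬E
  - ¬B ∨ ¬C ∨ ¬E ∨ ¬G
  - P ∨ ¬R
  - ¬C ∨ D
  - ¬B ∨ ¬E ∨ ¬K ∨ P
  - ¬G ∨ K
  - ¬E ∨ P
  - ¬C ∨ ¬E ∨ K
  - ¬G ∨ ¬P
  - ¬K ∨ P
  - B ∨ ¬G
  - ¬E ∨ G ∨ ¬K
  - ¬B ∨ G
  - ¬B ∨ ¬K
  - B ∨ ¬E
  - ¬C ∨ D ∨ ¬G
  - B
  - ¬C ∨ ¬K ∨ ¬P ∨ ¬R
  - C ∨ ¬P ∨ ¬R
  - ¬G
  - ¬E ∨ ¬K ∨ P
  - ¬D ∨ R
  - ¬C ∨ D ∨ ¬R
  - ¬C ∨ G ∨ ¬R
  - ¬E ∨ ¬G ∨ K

UNSATISFIABLE

Case B = True:
  (¬B ∨ G) forces G = True.
  Clause (¬G) is falsified — contradiction.
Case B = False:
  Clause (B) is falsified — contradiction.
Both cases fail, so the formula is unsatisfiable.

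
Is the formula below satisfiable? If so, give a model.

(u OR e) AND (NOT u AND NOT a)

a = False; u = False; e = True

  u OR e = True
  NOT u AND NOT a = True
    NOT u = True
    NOT a = True
Both conjuncts True, so the formula holds.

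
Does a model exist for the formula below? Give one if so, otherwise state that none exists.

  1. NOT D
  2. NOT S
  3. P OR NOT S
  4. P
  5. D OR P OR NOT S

Unit clause (NOT D) forces D = False.
Unit clause (NOT S) forces S = False.
Unit clause (P) forces P = True.
Check each clause:
  (NOT D): NOT D holds.
  (NOT S): NOT S holds.
  (P OR NOT S): P holds.
  (P): P holds.
  (D OR P OR NOT S): P holds.
All clauses satisfied.

D=F, P=T, S=F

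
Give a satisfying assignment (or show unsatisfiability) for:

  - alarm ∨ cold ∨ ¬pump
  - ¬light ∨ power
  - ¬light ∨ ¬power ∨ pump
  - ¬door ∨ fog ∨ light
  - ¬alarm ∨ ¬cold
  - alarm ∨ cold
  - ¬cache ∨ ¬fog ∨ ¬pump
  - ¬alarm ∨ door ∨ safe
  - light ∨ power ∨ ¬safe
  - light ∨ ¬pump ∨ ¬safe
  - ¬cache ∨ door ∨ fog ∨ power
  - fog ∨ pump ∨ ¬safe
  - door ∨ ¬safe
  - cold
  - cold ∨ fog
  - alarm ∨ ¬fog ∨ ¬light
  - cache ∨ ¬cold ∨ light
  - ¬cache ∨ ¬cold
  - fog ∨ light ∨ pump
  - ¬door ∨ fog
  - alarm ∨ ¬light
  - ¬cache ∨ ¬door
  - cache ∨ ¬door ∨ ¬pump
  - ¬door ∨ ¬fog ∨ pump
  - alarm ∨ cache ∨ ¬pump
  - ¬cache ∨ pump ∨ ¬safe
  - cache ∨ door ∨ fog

Case cold = True:
  (¬alarm ∨ ¬cold) forces alarm = False.
  (¬cache ∨ ¬cold) forces cache = False.
  (cache ∨ ¬cold ∨ light) forces light = True.
  Clause (alarm ∨ ¬light) is falsified — contradiction.
Case cold = False:
  Clause (cold) is falsified — contradiction.
Both cases fail, so the formula is unsatisfiable.

Unsatisfiable — no assignment works.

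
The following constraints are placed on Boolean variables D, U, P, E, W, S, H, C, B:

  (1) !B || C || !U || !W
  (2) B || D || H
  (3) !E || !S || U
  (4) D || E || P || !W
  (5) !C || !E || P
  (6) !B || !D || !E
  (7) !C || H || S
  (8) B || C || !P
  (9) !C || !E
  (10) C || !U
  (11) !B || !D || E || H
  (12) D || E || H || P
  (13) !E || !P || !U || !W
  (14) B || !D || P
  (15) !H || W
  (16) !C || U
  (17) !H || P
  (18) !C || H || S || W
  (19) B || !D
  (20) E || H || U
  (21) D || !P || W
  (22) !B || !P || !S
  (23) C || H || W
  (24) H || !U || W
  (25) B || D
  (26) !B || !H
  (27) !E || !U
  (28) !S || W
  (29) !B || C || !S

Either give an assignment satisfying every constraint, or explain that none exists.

D = False, U = False, P = False, E = True, W = True, S = False, H = False, C = False, B = True

Set D = False.
  then (B || D) forces B = True.
  then (!B || !H) forces H = False.
Set U = False.
  then (!C || U) forces C = False.
  then (E || H || U) forces E = True.
  then (C || H || W) forces W = True.
  then (!B || C || !S) forces S = False.
Set P = False.
All clauses satisfied.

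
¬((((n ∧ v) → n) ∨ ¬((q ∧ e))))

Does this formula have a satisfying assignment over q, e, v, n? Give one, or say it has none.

No satisfying assignment exists.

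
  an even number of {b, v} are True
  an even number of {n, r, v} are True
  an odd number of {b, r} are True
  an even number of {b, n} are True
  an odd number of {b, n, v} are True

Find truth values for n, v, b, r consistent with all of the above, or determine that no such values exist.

n = True, v = True, b = True, r = False

{b, v}: 2 true → even ✓
{n, r, v}: 2 true → even ✓
{b, r}: 1 true → odd ✓
{b, n}: 2 true → even ✓
{b, n, v}: 3 true → odd ✓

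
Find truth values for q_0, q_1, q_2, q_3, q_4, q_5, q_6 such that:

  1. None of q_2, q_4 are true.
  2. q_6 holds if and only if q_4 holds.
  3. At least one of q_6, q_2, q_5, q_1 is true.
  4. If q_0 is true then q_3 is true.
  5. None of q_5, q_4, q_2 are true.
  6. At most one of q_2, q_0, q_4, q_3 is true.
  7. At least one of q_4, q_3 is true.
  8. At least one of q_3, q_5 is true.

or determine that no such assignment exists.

q_0: False, q_1: True, q_2: False, q_3: True, q_4: False, q_5: False, q_6: False

  (1) {q_2, q_4}: 0 true — none ✓
  (2) q_6=F, q_4=F — same ✓
  (3) {q_6, q_2, q_5, q_1}: 1 true — at least one ✓
  (4) q_0=F ⇒ q_3: vacuous ✓
  (5) {q_5, q_4, q_2}: 0 true — none ✓
  (6) {q_2, q_0, q_4, q_3}: 1 true — at most one ✓
  (7) {q_4, q_3}: 1 true — at least one ✓
  (8) {q_3, q_5}: 1 true — at least one ✓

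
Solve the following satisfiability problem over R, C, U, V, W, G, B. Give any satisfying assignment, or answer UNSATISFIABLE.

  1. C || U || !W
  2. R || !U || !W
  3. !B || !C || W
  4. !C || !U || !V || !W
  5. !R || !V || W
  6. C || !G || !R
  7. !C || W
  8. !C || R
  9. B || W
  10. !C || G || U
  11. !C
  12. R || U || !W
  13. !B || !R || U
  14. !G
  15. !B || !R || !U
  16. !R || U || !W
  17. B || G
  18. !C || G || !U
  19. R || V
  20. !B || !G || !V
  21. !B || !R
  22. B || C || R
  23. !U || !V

R = False; C = False; U = False; V = True; W = False; G = False; B = True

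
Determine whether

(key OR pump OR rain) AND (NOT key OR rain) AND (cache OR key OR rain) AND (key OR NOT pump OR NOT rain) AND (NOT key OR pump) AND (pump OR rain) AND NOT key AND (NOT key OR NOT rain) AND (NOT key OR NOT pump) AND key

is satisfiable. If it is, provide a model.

Case key = True:
  Clause (NOT key) is falsified — contradiction.
Case key = False:
  Clause (key) is falsified — contradiction.
Both cases fail, so the formula is unsatisfiable.

Unsatisfiable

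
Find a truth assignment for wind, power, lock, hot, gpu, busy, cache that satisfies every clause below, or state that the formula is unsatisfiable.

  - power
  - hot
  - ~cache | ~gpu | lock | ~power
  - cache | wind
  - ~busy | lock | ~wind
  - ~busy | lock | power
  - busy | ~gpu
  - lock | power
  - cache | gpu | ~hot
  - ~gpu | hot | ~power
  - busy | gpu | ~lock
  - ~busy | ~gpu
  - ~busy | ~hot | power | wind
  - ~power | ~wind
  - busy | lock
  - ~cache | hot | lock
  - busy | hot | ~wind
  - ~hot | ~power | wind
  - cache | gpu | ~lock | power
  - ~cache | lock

The formula is unsatisfiable.

Case power = True:
  (hot) forces hot = True.
  (~power | ~wind) forces wind = False.
  Clause (~hot | ~power | wind) is falsified — contradiction.
Case power = False:
  Clause (power) is falsified — contradiction.
Both cases fail, so the formula is unsatisfiable.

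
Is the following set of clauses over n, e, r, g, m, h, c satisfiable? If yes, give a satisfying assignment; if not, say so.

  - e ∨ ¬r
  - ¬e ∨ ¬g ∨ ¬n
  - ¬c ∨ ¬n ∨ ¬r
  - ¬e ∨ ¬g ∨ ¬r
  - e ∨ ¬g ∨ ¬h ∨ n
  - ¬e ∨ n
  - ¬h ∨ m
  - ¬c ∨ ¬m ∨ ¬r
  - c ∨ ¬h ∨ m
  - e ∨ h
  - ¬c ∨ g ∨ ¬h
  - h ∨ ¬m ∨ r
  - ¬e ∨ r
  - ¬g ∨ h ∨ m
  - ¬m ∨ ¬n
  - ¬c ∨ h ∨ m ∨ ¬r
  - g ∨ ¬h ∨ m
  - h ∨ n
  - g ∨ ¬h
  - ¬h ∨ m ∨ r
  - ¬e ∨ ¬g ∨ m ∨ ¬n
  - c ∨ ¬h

Try n = False:
  (¬e ∨ n) forces e = False.
  (e ∨ ¬r) forces r = False.
  (e ∨ h) forces h = True.
  (e ∨ ¬g ∨ ¬h ∨ n) forces g = False.
  clause (g ∨ ¬h) is falsified — backtrack.
So n = True.
  then (¬m ∨ ¬n) forces m = False.
  then (¬h ∨ m) forces h = False.
  then (e ∨ h) forces e = True.
  then (¬e ∨ r) forces r = True.
  then (¬g ∨ h ∨ m) forces g = False.
  then (¬c ∨ h ∨ m ∨ ¬r) forces c = False.
All clauses satisfied.

n = True, e = True, r = True, g = False, m = False, h = False, c = False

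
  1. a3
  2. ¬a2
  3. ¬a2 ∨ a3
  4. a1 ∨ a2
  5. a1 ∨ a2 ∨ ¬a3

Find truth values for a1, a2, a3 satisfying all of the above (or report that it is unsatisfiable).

Unit clause (a3) forces a3 = True.
Unit clause (¬a2) forces a2 = False.
In (a1 ∨ a2) only a1 is left, so a1 = True.
Check each clause:
  (a3): a3 holds.
  (¬a2): ¬a2 holds.
  (¬a2 ∨ a3): ¬a2 holds.
  (a1 ∨ a2): a1 holds.
  (a1 ∨ a2 ∨ ¬a3): a1 holds.
All clauses satisfied.

a1: True; a2: False; a3: True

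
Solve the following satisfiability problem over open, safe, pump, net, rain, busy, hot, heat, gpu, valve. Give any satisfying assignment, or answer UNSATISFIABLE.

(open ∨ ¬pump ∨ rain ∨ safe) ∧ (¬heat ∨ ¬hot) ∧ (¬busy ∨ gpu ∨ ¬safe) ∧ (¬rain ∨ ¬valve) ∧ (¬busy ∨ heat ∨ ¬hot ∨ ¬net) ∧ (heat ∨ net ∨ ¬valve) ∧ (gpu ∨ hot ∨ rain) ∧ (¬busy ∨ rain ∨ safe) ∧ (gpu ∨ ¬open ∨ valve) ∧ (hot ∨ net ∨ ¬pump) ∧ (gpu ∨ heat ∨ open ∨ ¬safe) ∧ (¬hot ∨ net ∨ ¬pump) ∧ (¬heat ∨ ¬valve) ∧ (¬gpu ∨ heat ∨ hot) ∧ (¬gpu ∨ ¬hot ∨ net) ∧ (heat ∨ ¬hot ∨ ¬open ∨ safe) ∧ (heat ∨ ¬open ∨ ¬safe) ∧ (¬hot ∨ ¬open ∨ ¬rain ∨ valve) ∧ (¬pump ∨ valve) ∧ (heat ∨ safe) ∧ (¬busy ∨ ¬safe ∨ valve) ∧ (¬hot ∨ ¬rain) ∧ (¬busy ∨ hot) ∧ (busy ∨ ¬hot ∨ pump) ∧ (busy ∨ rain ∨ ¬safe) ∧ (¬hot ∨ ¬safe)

open: False, safe: False, pump: False, net: True, rain: True, busy: False, hot: False, heat: True, gpu: False, valve: False

Set open = False.
Set safe = False.
  then (heat ∨ safe) forces heat = True.
  then (¬heat ∨ ¬hot) forces hot = False.
  then (¬heat ∨ ¬valve) forces valve = False.
  then (¬pump ∨ valve) forces pump = False.
  then (¬busy ∨ hot) forces busy = False.
Set net = True.
Set rain = True.
Set gpu = False.
All clauses satisfied.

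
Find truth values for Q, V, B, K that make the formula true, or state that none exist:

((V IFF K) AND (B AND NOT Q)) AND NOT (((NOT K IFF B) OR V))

Case B = True: the formula simplifies to ((V IFF K) AND NOT Q) AND NOT ((NOT K OR V)).
  K = True: simplifies to (V AND NOT Q) AND NOT V.
    V = True: the conjunct NOT V is False.
    V = False: the conjunct V is False.
  K = False: the conjunct NOT ((NOT K OR V)) becomes NOT ((True OR V)) = False.
Case B = False: the conjunct B is False.
Both cases fail — unsatisfiable.

No satisfying assignment exists.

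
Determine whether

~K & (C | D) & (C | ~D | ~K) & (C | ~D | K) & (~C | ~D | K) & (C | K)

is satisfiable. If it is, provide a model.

Unit clause (~K) forces K = False.
In (C | K) only C is left, so C = True.
In (~C | ~D | K) only ~D is left, so D = False.
Check each clause:
  (~K): ~K holds.
  (C | D): C holds.
  (C | ~D | ~K): C holds.
  (C | ~D | K): C holds.
  (~C | ~D | K): ~D holds.
  (C | K): C holds.
All clauses satisfied.

D = False; C = True; K = False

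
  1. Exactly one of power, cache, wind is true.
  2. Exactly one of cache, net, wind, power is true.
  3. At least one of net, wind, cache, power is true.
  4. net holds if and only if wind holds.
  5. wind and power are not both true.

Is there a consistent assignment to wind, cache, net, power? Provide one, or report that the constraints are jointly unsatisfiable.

wind = False; cache = True; net = False; power = False

  (1) {power, cache, wind}: 1 true — exactly one ✓
  (2) {cache, net, wind, power}: 1 true — exactly one ✓
  (3) {net, wind, cache, power}: 1 true — at least one ✓
  (4) net=F, wind=F — same ✓
  (5) wind=F, power=F — not both ✓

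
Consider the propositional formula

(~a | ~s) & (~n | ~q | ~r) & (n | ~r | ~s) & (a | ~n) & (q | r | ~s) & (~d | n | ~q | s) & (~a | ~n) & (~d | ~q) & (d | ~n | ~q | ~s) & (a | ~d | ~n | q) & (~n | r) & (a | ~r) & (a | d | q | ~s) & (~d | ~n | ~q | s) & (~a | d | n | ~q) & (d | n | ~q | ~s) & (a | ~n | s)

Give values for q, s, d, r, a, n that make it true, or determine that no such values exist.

q = False, s = False, d = True, r = False, a = False, n = False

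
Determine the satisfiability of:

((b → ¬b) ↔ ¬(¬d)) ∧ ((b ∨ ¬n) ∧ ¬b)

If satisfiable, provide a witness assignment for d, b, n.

d = True; b = False; n = False

  (b → ¬b) ↔ ¬(¬d) = True
    b → ¬b = True
      ¬b = True
    ¬(¬d) = True
      ¬d = False
  (b ∨ ¬n) ∧ ¬b = True
    b ∨ ¬n = True
      ¬n = True
    ¬b = True
Both conjuncts True, so the formula holds.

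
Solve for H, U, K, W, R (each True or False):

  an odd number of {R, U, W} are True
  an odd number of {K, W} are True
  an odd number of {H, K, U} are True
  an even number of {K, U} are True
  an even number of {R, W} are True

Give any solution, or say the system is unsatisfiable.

H=T, U=T, K=T, W=F, R=F

{R, U, W}: 1 true → odd ✓
{K, W}: 1 true → odd ✓
{H, K, U}: 3 true → odd ✓
{K, U}: 2 true → even ✓
{R, W}: 0 true → even ✓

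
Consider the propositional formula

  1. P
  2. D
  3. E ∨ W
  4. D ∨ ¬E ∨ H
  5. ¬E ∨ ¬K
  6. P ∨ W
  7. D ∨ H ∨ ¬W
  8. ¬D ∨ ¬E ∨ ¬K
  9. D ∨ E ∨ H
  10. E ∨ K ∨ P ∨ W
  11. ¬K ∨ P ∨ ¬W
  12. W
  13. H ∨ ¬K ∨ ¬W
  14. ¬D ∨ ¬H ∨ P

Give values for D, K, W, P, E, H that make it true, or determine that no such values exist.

D = True, K = False, W = True, P = True, E = True, H = True

Unit clause (P) forces P = True.
Unit clause (D) forces D = True.
Unit clause (W) forces W = True.
Set K = False.
Set E = True.
Set H = True.
All clauses satisfied.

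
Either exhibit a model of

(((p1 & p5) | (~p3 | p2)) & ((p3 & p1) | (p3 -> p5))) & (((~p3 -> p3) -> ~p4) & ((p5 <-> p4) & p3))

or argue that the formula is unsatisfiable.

p1: True; p2: True; p3: True; p4: False; p5: False

  ((p1 & p5) | (~p3 | p2)) & ((p3 & p1) | (p3 -> p5)) = True
    (p1 & p5) | (~p3 | p2) = True
      p1 & p5 = False
      ~p3 | p2 = True
        ~p3 = False
    (p3 & p1) | (p3 -> p5) = True
      p3 & p1 = True
      p3 -> p5 = False
  ((~p3 -> p3) -> ~p4) & ((p5 <-> p4) & p3) = True
    (~p3 -> p3) -> ~p4 = True
      ~p3 -> p3 = True
        ~p3 = False
      ~p4 = True
    (p5 <-> p4) & p3 = True
      p5 <-> p4 = True
Both conjuncts True, so the formula holds.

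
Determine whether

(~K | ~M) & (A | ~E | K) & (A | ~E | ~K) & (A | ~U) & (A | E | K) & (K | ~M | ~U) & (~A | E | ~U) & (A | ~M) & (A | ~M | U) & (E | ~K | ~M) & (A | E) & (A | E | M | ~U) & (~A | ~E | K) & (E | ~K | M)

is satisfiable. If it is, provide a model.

M = True; E = False; U = False; A = True; K = False

Set M = True.
  then (~K | ~M) forces K = False.
  then (K | ~M | ~U) forces U = False.
  then (A | ~M) forces A = True.
  then (~A | ~E | K) forces E = False.
All clauses satisfied.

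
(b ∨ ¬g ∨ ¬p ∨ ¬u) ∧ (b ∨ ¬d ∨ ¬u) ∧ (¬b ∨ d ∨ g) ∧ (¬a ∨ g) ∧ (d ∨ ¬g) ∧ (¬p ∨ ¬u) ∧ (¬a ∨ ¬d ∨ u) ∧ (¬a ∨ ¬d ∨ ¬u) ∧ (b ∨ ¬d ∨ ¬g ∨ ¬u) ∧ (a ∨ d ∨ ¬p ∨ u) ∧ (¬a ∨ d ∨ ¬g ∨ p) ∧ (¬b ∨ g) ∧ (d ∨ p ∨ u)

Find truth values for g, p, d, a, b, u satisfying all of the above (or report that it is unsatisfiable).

g: True; p: False; d: True; a: False; b: False; u: False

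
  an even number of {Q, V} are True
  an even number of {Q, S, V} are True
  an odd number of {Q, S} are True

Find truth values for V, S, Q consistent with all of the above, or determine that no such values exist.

V=T, S=F, Q=T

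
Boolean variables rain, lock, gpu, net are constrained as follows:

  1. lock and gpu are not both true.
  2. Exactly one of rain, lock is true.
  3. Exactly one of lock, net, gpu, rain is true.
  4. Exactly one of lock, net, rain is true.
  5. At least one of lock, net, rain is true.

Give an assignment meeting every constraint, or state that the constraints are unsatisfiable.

rain: False, lock: True, gpu: False, net: False

  (1) lock=T, gpu=F — not both ✓
  (2) {rain, lock}: 1 true — exactly one ✓
  (3) {lock, net, gpu, rain}: 1 true — exactly one ✓
  (4) {lock, net, rain}: 1 true — exactly one ✓
  (5) {lock, net, rain}: 1 true — at least one ✓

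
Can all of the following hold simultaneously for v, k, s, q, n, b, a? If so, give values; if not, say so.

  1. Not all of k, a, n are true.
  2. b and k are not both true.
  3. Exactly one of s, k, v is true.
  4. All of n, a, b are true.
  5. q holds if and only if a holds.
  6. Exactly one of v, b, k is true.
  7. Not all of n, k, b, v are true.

v: False; k: False; s: True; q: True; n: True; b: True; a: True

  (1) {k, a, n}: 2/3 true — not all ✓
  (2) b=T, k=F — not both ✓
  (3) {s, k, v}: 1 true — exactly one ✓
  (4) {n, a, b}: all 3 true ✓
  (5) q=T, a=T — same ✓
  (6) {v, b, k}: 1 true — exactly one ✓
  (7) {n, k, b, v}: 2/4 true — not all ✓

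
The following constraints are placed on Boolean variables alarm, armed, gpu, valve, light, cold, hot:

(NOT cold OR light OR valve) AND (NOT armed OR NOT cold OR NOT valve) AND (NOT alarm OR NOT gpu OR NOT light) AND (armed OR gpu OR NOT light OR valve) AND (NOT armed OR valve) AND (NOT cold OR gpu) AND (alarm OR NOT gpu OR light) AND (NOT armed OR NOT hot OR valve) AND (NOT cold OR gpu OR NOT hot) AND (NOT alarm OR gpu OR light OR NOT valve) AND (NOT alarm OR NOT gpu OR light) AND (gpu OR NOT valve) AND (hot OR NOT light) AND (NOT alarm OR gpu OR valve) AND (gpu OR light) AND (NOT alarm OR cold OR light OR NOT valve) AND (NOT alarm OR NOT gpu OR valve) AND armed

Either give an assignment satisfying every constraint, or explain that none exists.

alarm = False, armed = True, gpu = True, valve = True, light = True, cold = False, hot = True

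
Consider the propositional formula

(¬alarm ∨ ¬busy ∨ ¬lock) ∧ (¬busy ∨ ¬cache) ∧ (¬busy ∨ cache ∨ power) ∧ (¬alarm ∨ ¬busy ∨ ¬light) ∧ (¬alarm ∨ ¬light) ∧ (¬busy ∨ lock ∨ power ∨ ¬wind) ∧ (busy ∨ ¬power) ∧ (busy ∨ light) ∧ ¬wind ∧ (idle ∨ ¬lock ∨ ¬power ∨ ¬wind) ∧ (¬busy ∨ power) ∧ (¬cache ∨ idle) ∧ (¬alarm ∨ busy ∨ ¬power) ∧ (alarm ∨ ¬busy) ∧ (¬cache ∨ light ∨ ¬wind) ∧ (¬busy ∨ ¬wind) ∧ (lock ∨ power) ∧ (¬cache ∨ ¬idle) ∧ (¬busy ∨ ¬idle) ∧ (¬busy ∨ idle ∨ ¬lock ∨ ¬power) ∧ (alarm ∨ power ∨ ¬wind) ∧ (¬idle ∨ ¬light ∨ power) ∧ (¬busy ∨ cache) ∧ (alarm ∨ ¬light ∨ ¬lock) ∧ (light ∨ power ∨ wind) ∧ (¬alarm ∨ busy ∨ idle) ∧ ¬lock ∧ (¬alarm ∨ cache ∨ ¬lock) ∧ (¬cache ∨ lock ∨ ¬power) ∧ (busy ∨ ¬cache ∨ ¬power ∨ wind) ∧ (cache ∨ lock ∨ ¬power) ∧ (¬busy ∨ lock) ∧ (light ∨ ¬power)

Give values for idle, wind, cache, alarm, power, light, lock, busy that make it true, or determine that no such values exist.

Case wind = True:
  Clause (¬wind) is falsified — contradiction.
Case wind = False:
  (¬lock) forces lock = False.
  (lock ∨ power) forces power = True.
  (busy ∨ ¬power) forces busy = True.
  Clause (¬busy ∨ lock) is falsified — contradiction.
Both cases fail, so the formula is unsatisfiable.

No satisfying assignment exists.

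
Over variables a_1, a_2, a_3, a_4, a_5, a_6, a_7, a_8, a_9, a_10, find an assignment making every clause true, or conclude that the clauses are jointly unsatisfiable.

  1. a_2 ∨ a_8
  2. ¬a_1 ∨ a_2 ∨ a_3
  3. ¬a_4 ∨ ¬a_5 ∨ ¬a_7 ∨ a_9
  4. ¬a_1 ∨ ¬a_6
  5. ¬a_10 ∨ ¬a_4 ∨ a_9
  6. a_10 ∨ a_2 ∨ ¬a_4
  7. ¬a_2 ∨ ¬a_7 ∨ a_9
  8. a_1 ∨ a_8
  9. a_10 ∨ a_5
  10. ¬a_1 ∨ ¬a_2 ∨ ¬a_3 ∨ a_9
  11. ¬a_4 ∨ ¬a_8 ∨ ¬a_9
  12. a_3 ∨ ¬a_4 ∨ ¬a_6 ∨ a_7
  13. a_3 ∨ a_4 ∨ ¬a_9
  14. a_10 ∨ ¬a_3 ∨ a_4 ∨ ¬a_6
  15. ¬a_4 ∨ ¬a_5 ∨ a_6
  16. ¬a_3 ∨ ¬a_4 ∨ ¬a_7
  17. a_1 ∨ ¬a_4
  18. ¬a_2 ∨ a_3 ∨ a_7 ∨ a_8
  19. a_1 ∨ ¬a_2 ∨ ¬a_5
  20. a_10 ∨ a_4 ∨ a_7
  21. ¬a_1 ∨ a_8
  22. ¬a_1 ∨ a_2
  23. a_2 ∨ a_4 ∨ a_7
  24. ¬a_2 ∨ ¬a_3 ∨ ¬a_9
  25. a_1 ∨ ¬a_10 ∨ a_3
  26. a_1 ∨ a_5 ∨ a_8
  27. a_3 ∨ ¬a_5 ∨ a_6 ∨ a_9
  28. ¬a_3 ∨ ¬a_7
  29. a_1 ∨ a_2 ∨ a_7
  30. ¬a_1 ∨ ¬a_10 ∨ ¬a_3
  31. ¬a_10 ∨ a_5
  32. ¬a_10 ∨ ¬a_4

a_1: False, a_2: False, a_3: False, a_4: False, a_5: True, a_6: True, a_7: True, a_8: True, a_9: False, a_10: False

Set a_1 = False.
  then (a_1 ∨ a_8) forces a_8 = True.
  then (a_1 ∨ ¬a_4) forces a_4 = False.
Try a_2 = True:
  (a_1 ∨ ¬a_2 ∨ ¬a_5) forces a_5 = False.
  (a_10 ∨ a_5) forces a_10 = True.
  clause (¬a_10 ∨ a_5) is falsified — backtrack.
So a_2 = False.
  then (a_2 ∨ a_4 ∨ a_7) forces a_7 = True.
  then (¬a_3 ∨ ¬a_7) forces a_3 = False.
  then (a_3 ∨ a_4 ∨ ¬a_9) forces a_9 = False.
  then (a_1 ∨ ¬a_10 ∨ a_3) forces a_10 = False.
  then (a_10 ∨ a_5) forces a_5 = True.
  then (a_3 ∨ ¬a_5 ∨ a_6 ∨ a_9) forces a_6 = True.
All clauses satisfied.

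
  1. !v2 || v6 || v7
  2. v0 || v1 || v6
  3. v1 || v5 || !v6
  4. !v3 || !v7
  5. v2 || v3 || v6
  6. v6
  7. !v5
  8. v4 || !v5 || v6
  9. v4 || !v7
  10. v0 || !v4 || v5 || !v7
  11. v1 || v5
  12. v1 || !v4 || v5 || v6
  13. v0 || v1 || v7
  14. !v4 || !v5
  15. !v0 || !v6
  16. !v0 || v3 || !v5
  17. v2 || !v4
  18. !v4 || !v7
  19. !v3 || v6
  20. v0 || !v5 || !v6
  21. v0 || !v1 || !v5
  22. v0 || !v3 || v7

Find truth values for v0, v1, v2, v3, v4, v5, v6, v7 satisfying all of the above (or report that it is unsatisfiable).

v0 = False, v1 = True, v2 = False, v3 = False, v4 = False, v5 = False, v6 = True, v7 = False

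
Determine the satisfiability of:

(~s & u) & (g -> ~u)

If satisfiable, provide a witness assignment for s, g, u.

s = False; g = False; u = True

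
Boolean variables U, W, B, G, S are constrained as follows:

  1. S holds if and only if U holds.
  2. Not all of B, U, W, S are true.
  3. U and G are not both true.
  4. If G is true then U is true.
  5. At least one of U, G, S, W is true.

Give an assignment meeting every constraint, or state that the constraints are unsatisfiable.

U=T, W=F, B=T, G=F, S=T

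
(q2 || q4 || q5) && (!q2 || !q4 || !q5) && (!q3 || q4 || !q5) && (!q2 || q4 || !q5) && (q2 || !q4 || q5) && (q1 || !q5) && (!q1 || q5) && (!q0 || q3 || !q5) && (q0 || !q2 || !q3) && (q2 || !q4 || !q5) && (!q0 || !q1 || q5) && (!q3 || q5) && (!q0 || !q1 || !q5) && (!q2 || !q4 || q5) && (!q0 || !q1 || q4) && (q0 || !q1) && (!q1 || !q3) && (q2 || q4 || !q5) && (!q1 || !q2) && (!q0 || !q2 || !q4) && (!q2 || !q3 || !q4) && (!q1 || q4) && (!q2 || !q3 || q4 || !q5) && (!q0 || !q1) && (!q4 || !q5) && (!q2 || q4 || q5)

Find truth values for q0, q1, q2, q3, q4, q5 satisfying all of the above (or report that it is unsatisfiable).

Case q4 = True:
  (!q4 || !q5) forces q5 = False.
  (q2 || !q4 || q5) forces q2 = True.
  Clause (!q2 || !q4 || q5) is falsified — contradiction.
Case q4 = False:
  (!q1 || q4) forces q1 = False.
  (q1 || !q5) forces q5 = False.
  (q2 || q4 || q5) forces q2 = True.
  Clause (!q2 || q4 || q5) is falsified — contradiction.
Both cases fail, so the formula is unsatisfiable.

No satisfying assignment exists.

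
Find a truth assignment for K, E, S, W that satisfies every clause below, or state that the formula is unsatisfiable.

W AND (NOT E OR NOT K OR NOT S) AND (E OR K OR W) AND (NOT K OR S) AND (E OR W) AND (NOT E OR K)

Unit clause (W) forces W = True.
Set K = False.
  then (NOT E OR K) forces E = False.
Set S = False.
Check each clause:
  (W): W holds.
  (NOT E OR NOT K OR NOT S): NOT E holds.
  (E OR K OR W): W holds.
  (NOT K OR S): NOT K holds.
  (E OR W): W holds.
  (NOT E OR K): NOT E holds.
All clauses satisfied.

K=F; E=F; S=F; W=T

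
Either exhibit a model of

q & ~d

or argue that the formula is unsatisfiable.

q = True; d = False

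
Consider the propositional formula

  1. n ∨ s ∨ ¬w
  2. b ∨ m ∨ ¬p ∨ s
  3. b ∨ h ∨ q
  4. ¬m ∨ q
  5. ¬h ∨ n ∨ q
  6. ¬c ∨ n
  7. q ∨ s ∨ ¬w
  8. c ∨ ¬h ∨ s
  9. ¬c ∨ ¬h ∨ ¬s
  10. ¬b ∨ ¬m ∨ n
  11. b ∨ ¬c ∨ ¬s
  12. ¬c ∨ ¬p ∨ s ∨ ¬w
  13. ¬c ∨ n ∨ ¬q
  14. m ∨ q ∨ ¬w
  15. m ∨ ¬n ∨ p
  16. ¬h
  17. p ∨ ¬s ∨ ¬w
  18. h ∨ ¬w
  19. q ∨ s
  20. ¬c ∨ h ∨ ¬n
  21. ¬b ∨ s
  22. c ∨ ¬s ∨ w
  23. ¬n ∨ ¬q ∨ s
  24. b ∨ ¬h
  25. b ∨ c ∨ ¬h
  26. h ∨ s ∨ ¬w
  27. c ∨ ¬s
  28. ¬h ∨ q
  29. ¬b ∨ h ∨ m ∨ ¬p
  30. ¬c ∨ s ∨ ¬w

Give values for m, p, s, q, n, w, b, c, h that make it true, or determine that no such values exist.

m = True; p = True; s = False; q = True; n = False; w = False; b = False; c = False; h = False

Unit clause (¬h) forces h = False.
In (h ∨ ¬w) only ¬w is left, so w = False.
Set m = True.
  then (¬m ∨ q) forces q = True.
Set p = True.
Try s = True:
  (c ∨ ¬s ∨ w) forces c = True.
  (¬c ∨ n) forces n = True.
  clause (¬c ∨ h ∨ ¬n) is falsified — backtrack.
So s = False.
  then (¬b ∨ s) forces b = False.
  then (¬n ∨ ¬q ∨ s) forces n = False.
  then (¬c ∨ n) forces c = False.
All clauses satisfied.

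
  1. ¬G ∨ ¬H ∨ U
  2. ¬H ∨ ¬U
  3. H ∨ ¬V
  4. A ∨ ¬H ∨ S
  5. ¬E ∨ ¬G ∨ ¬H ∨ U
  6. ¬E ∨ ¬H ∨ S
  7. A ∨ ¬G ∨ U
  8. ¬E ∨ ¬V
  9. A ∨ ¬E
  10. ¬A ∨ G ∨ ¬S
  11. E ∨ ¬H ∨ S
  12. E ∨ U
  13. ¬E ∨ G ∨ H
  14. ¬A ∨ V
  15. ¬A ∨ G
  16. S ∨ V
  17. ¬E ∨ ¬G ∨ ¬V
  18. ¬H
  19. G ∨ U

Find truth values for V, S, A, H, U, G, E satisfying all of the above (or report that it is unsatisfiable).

V = False; S = True; A = False; H = False; U = True; G = False; E = False

Unit clause (¬H) forces H = False.
In (H ∨ ¬V) only ¬V is left, so V = False.
In (¬A ∨ V) only ¬A is left, so A = False.
In (S ∨ V) only S is left, so S = True.
In (A ∨ ¬E) only ¬E is left, so E = False.
In (E ∨ U) only U is left, so U = True.
Set G = False.
All clauses satisfied.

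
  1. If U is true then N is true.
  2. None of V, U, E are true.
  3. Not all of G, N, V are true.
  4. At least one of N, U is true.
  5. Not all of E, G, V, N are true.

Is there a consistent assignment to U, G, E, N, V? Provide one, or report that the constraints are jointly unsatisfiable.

U: False; G: True; E: False; N: True; V: False

  (1) U=F ⇒ N: vacuous ✓
  (2) {V, U, E}: 0 true — none ✓
  (3) {G, N, V}: 2/3 true — not all ✓
  (4) {N, U}: 1 true — at least one ✓
  (5) {E, G, V, N}: 2/4 true — not all ✓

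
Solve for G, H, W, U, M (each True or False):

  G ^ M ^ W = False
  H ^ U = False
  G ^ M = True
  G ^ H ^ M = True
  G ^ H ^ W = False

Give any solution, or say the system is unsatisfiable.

G: True, H: False, W: True, U: False, M: False

G ^ M ^ W = T ^ F ^ T = False ✓
H ^ U = F ^ F = False ✓
G ^ M = T ^ F = True ✓
G ^ H ^ M = T ^ F ^ F = True ✓
G ^ H ^ W = T ^ F ^ T = False ✓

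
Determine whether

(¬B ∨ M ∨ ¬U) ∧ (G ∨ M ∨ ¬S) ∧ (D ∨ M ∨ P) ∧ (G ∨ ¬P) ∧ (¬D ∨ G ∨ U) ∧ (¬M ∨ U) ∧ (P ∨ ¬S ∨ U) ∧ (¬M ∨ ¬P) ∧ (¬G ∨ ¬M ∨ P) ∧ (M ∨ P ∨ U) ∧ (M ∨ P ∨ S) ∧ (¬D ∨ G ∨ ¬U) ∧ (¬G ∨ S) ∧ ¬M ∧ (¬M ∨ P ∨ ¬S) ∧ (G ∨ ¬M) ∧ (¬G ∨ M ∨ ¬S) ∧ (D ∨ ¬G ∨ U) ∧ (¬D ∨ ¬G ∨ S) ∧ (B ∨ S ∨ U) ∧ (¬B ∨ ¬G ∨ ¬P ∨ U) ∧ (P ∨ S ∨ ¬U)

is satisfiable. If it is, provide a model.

Case G = True:
  (¬G ∨ S) forces S = True.
  (¬M) forces M = False.
  Clause (¬G ∨ M ∨ ¬S) is falsified — contradiction.
Case G = False:
  (G ∨ ¬P) forces P = False.
  (¬M) forces M = False.
  (G ∨ M ∨ ¬S) forces S = False.
  Clause (M ∨ P ∨ S) is falsified — contradiction.
Both cases fail, so the formula is unsatisfiable.

Unsatisfiable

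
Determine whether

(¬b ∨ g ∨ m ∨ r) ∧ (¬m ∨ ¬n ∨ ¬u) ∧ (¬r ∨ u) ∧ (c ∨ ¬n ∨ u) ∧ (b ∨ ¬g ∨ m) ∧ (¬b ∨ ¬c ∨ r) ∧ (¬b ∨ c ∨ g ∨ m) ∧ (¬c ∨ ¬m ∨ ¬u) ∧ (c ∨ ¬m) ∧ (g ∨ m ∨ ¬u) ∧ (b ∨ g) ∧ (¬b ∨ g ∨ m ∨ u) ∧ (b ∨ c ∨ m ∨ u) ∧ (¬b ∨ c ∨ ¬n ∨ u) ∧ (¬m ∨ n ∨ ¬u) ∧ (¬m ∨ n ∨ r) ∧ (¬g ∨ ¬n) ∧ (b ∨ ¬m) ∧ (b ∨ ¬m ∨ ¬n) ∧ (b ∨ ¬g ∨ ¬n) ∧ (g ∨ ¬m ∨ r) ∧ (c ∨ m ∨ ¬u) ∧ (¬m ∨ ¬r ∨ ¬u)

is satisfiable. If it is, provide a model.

g: True, r: False, c: False, u: False, n: False, m: False, b: True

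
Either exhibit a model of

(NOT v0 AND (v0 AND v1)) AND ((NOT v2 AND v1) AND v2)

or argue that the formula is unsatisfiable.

UNSATISFIABLE

Case v0 = True: the conjunct NOT v0 is False.
Case v0 = False: the conjunct v0 is False.
Both cases fail — unsatisfiable.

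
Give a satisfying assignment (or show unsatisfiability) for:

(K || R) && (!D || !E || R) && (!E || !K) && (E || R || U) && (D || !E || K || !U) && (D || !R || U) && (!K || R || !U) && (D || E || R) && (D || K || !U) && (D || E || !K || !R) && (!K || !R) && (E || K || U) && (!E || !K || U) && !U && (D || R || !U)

Unit clause (!U) forces U = False.
Try D = False:
  (D || !R || U) forces R = False.
  (K || R) forces K = True.
  (!E || !K) forces E = False.
  clause (E || R || U) is falsified — backtrack.
So D = True.
Try R = False:
  (K || R) forces K = True.
  (!D || !E || R) forces E = False.
  clause (E || R || U) is falsified — backtrack.
So R = True.
  then (!K || !R) forces K = False.
  then (E || K || U) forces E = True.
All clauses satisfied.

D=T, U=F, R=T, E=T, K=F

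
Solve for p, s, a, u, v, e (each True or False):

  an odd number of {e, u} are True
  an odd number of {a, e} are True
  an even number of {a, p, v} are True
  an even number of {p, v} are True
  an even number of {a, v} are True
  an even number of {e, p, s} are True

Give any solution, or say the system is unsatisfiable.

p = False, s = True, a = False, u = False, v = False, e = True

{e, u}: 1 true → odd ✓
{a, e}: 1 true → odd ✓
{a, p, v}: 0 true → even ✓
{p, v}: 0 true → even ✓
{a, v}: 0 true → even ✓
{e, p, s}: 2 true → even ✓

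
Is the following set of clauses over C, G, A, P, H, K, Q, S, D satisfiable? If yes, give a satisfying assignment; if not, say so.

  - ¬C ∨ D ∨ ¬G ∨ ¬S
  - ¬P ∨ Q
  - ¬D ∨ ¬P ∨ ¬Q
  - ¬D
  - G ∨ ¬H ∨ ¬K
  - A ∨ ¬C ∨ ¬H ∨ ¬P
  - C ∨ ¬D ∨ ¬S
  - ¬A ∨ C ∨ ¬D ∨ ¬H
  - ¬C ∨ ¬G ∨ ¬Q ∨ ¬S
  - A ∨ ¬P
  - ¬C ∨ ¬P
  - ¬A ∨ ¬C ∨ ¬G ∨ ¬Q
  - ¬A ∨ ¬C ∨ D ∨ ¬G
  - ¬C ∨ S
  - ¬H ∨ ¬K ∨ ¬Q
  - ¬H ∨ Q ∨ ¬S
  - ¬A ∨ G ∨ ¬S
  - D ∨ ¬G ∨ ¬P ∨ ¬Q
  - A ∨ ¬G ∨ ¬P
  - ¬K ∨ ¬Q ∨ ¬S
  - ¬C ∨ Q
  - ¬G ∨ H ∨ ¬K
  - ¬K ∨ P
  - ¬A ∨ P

C = False, G = False, A = True, P = True, H = False, K = False, Q = True, S = False, D = False

Unit clause (¬D) forces D = False.
Set C = False.
Set G = False.
Set A = True.
  then (¬A ∨ G ∨ ¬S) forces S = False.
  then (¬A ∨ P) forces P = True.
  then (¬P ∨ Q) forces Q = True.
Set H = False.
Set K = False.
All clauses satisfied.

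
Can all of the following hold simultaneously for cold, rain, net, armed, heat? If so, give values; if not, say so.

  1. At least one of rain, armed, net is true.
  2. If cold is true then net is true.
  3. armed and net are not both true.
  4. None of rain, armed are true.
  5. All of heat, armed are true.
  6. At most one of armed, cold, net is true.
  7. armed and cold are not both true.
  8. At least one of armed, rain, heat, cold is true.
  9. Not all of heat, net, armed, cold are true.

UNSATISFIABLE

Case armed = True:
  Constraint (4) is violated (armed=T) — contradiction.
Case armed = False:
  Constraint (5) is violated (armed=F) — contradiction.
Both cases fail — unsatisfiable.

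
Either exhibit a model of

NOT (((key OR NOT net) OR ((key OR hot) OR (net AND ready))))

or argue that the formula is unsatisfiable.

ready = False, hot = False, key = False, net = True

  NOT (((key OR NOT net) OR ((key OR hot) OR (net AND ready)))) = True
    (key OR NOT net) OR ((key OR hot) OR (net AND ready)) = False
      key OR NOT net = False
        NOT net = False
      (key OR hot) OR (net AND ready) = False
        key OR hot = False
        net AND ready = False
The formula evaluates to True.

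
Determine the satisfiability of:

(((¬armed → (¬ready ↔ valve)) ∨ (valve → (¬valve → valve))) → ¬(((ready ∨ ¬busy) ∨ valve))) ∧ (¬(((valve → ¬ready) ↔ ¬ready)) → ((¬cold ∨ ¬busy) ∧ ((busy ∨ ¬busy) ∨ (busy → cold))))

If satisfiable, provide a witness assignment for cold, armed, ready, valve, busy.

cold: False, armed: True, ready: False, valve: False, busy: True

  ((¬armed → (¬ready ↔ valve)) ∨ (valve → (¬valve → valve))) → ¬(((ready ∨ ¬busy) ∨ valve)) = True
    (¬armed → (¬ready ↔ valve)) ∨ (valve → (¬valve → valve)) = True
      ¬armed → (¬ready ↔ valve) = True
        ¬armed = False
        ¬ready ↔ valve = False
          ¬ready = True
      valve → (¬valve → valve) = True
        ¬valve → valve = False
          ¬valve = True
    ¬(((ready ∨ ¬busy) ∨ valve)) = True
      (ready ∨ ¬busy) ∨ valve = False
        ready ∨ ¬busy = False
          ¬busy = False
  ¬(((valve → ¬ready) ↔ ¬ready)) → ((¬cold ∨ ¬busy) ∧ ((busy ∨ ¬busy) ∨ (busy → cold))) = True
    ¬(((valve → ¬ready) ↔ ¬ready)) = False
      (valve → ¬ready) ↔ ¬ready = True
        valve → ¬ready = True
          ¬ready = True
        ¬ready = True
    (¬cold ∨ ¬busy) ∧ ((busy ∨ ¬busy) ∨ (busy → cold)) = True
      ¬cold ∨ ¬busy = True
        ¬cold = True
        ¬busy = False
      (busy ∨ ¬busy) ∨ (busy → cold) = True
        busy ∨ ¬busy = True
          ¬busy = False
        busy → cold = False
Both conjuncts True, so the formula holds.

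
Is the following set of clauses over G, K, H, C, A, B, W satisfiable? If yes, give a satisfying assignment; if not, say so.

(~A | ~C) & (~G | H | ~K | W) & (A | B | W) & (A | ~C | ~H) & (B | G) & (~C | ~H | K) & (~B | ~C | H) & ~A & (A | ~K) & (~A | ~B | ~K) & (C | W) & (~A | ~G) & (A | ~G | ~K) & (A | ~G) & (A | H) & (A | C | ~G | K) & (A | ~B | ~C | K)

Unit clause (~A) forces A = False.
In (A | ~K) only ~K is left, so K = False.
In (A | ~G) only ~G is left, so G = False.
In (A | H) only H is left, so H = True.
In (A | ~C | ~H) only ~C is left, so C = False.
In (B | G) only B is left, so B = True.
In (C | W) only W is left, so W = True.
All clauses satisfied.

G = False, K = False, H = True, C = False, A = False, B = True, W = True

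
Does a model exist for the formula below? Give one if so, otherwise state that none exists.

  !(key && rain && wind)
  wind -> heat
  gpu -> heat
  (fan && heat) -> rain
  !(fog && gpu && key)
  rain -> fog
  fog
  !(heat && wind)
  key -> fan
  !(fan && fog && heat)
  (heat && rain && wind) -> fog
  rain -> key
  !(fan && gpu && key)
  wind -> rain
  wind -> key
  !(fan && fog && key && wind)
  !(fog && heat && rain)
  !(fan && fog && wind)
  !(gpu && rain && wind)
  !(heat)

Unit clause (!heat) forces heat = False.
Unit clause (fog) forces fog = True.
In (!gpu || heat) only !gpu is left, so gpu = False.
In (heat || !wind) only !wind is left, so wind = False.
Set rain = False.
Set key = True.
  then (fan || !key) forces fan = True.
All clauses satisfied.

fog = True, gpu = False, rain = False, heat = False, key = True, fan = True, wind = False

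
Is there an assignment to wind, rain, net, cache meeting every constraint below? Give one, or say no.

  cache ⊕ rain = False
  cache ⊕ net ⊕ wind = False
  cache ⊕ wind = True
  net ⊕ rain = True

wind: True, rain: False, net: True, cache: False

cache ⊕ rain = F ⊕ F = False ✓
cache ⊕ net ⊕ wind = F ⊕ T ⊕ T = False ✓
cache ⊕ wind = F ⊕ T = True ✓
net ⊕ rain = T ⊕ F = True ✓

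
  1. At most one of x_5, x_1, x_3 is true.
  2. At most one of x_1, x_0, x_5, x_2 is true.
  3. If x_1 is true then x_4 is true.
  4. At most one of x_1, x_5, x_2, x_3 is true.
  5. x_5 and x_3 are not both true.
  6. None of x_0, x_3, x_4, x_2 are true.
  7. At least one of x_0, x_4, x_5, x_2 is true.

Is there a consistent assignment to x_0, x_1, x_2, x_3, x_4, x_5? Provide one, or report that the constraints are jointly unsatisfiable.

x_0: False, x_1: False, x_2: False, x_3: False, x_4: False, x_5: True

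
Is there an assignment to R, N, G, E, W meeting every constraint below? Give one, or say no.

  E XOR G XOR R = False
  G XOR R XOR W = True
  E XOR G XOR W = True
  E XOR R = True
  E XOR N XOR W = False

The formula is unsatisfiable.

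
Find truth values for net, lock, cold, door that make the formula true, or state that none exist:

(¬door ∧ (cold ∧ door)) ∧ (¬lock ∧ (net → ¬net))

No satisfying assignment exists.

Case door = True: the conjunct ¬door is False.
Case door = False: the conjunct door is False.
Both cases fail — unsatisfiable.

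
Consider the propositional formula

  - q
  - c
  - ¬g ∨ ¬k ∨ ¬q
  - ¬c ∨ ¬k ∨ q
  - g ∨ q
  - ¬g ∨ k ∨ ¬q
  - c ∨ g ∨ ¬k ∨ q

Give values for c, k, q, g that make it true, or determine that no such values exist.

c: True, k: False, q: True, g: False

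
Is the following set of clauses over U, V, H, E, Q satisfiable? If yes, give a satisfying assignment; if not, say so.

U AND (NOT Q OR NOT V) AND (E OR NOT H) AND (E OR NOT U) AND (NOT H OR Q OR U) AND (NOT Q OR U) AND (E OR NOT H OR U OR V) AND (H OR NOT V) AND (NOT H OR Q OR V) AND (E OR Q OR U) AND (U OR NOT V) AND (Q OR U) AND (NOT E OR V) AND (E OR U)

U = True, V = True, H = True, E = True, Q = False

Unit clause (U) forces U = True.
In (E OR NOT U) only E is left, so E = True.
In (NOT E OR V) only V is left, so V = True.
In (NOT Q OR NOT V) only NOT Q is left, so Q = False.
In (H OR NOT V) only H is left, so H = True.
All clauses satisfied.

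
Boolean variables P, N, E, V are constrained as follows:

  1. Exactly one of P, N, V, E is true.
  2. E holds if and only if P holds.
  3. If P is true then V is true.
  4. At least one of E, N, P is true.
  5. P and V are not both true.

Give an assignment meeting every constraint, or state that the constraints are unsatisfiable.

P = False; N = True; E = False; V = False

  (1) {P, N, V, E}: 1 true — exactly one ✓
  (2) E=F, P=F — same ✓
  (3) P=F ⇒ V: vacuous ✓
  (4) {E, N, P}: 1 true — at least one ✓
  (5) P=F, V=F — not both ✓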